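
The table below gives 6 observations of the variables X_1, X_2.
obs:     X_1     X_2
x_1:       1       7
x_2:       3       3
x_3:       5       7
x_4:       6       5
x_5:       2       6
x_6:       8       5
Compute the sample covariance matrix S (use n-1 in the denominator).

Step 1 — column means:
  mean(X_1) = (1 + 3 + 5 + 6 + 2 + 8) / 6 = 25/6 = 4.1667
  mean(X_2) = (7 + 3 + 7 + 5 + 6 + 5) / 6 = 33/6 = 5.5

Step 2 — sample covariance S[i,j] = (1/(n-1)) · Σ_k (x_{k,i} - mean_i) · (x_{k,j} - mean_j), with n-1 = 5.
  S[X_1,X_1] = ((-3.1667)·(-3.1667) + (-1.1667)·(-1.1667) + (0.8333)·(0.8333) + (1.8333)·(1.8333) + (-2.1667)·(-2.1667) + (3.8333)·(3.8333)) / 5 = 34.8333/5 = 6.9667
  S[X_1,X_2] = ((-3.1667)·(1.5) + (-1.1667)·(-2.5) + (0.8333)·(1.5) + (1.8333)·(-0.5) + (-2.1667)·(0.5) + (3.8333)·(-0.5)) / 5 = -4.5/5 = -0.9
  S[X_2,X_2] = ((1.5)·(1.5) + (-2.5)·(-2.5) + (1.5)·(1.5) + (-0.5)·(-0.5) + (0.5)·(0.5) + (-0.5)·(-0.5)) / 5 = 11.5/5 = 2.3

S is symmetric (S[j,i] = S[i,j]). Assembling:

S = [[6.9667, -0.9],
 [-0.9, 2.3]]


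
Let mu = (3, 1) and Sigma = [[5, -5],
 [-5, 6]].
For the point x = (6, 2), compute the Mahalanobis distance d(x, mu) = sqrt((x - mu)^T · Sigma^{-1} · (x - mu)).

Step 1 — centre the observation: (x - mu) = (3, 1).

Step 2 — invert Sigma. det(Sigma) = 5·6 - (-5)² = 5.
  Sigma^{-1} = (1/det) · [[d, -b], [-b, a]] = [[1.2, 1],
 [1, 1]].

Step 3 — form the quadratic (x - mu)^T · Sigma^{-1} · (x - mu):
  Sigma^{-1} · (x - mu) = (4.6, 4).
  (x - mu)^T · [Sigma^{-1} · (x - mu)] = (3)·(4.6) + (1)·(4) = 17.8.

Step 4 — take square root: d = √(17.8) ≈ 4.219.

d(x, mu) = √(17.8) ≈ 4.219


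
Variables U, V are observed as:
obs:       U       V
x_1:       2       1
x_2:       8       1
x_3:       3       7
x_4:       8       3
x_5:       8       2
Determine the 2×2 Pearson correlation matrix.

Step 1 — column means:
  mean(U) = (2 + 8 + 3 + 8 + 8) / 5 = 29/5 = 5.8
  mean(V) = (1 + 1 + 7 + 3 + 2) / 5 = 14/5 = 2.8

Step 2 — sample variances and covariances s[i,j] = (1/(n-1)) · Σ_k (x_{k,i} - mean_i) · (x_{k,j} - mean_j), with n-1 = 4:
  s[U,U] = ((-3.8)·(-3.8) + (2.2)·(2.2) + (-2.8)·(-2.8) + (2.2)·(2.2) + (2.2)·(2.2)) / 4 = 36.8/4 = 9.2
  s[U,V] = ((-3.8)·(-1.8) + (2.2)·(-1.8) + (-2.8)·(4.2) + (2.2)·(0.2) + (2.2)·(-0.8)) / 4 = -10.2/4 = -2.55
  s[V,V] = ((-1.8)·(-1.8) + (-1.8)·(-1.8) + (4.2)·(4.2) + (0.2)·(0.2) + (-0.8)·(-0.8)) / 4 = 24.8/4 = 6.2
  Sample standard deviations s_i = √(s[i,i]):
  s(U) = √(9.2) = 3.0332
  s(V) = √(6.2) = 2.49

Step 3 — r_{ij} = s_{ij} / (s_i · s_j):
  r[U,U] = 1 (diagonal).
  r[U,V] = -2.55 / (3.0332 · 2.49) = -2.55 / 7.5525 = -0.3376
  r[V,V] = 1 (diagonal).

R is symmetric with unit diagonal. Assembling:

R = [[1, -0.3376],
 [-0.3376, 1]]


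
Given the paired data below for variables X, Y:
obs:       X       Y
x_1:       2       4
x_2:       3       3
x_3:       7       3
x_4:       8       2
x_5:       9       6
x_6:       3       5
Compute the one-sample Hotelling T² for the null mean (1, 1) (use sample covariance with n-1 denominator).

Step 1 — sample mean vector:
  mean(X) = (2 + 3 + 7 + 8 + 9 + 3) / 6 = 32/6 = 5.3333
  mean(Y) = (4 + 3 + 3 + 2 + 6 + 5) / 6 = 23/6 = 3.8333
  x̄ = (5.3333, 3.8333),  deviation x̄ - mu_0 = (5.3333, 3.8333) - (1, 1) = (4.3333, 2.8333).

Step 2 — sample covariance matrix, S[i,j] = (1/(n-1)) · Σ_k (x_{k,i} - mean_i) · (x_{k,j} - mean_j), divisor n-1 = 5:
  S[X,X] = ((-3.3333)·(-3.3333) + (-2.3333)·(-2.3333) + (1.6667)·(1.6667) + (2.6667)·(2.6667) + (3.6667)·(3.6667) + (-2.3333)·(-2.3333)) / 5 = 45.3333/5 = 9.0667
  S[X,Y] = ((-3.3333)·(0.1667) + (-2.3333)·(-0.8333) + (1.6667)·(-0.8333) + (2.6667)·(-1.8333) + (3.6667)·(2.1667) + (-2.3333)·(1.1667)) / 5 = 0.3333/5 = 0.0667
  S[Y,Y] = ((0.1667)·(0.1667) + (-0.8333)·(-0.8333) + (-0.8333)·(-0.8333) + (-1.8333)·(-1.8333) + (2.1667)·(2.1667) + (1.1667)·(1.1667)) / 5 = 10.8333/5 = 2.1667
  S = [[9.0667, 0.0667],
 [0.0667, 2.1667]].

Step 3 — invert S. det(S) = 9.0667·2.1667 - (0.0667)² = 19.64.
  S^{-1} = (1/det) · [[d, -b], [-b, a]] = [[0.1103, -0.0034],
 [-0.0034, 0.4616]].

Step 4 — quadratic form (x̄ - mu_0)^T · S^{-1} · (x̄ - mu_0):
  S^{-1} · (x̄ - mu_0) = (0.4684, 1.2933),
  (x̄ - mu_0)^T · [...] = (4.3333)·(0.4684) + (2.8333)·(1.2933) = 5.6942.

Step 5 — scale by n: T² = 6 · 5.6942 = 34.165.

T² ≈ 34.165


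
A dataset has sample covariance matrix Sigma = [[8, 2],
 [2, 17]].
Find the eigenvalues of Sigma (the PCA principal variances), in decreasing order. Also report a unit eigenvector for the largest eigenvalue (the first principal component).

Step 1 — characteristic polynomial of 2×2 Sigma:
  det(Sigma - λI) = λ² - trace · λ + det = 0.
  trace = 8 + 17 = 25, det = 8·17 - (2)² = 132.
Step 2 — discriminant:
  Δ = trace² - 4·det = 625 - 528 = 97.
Step 3 — eigenvalues:
  λ = (trace ± √Δ)/2 = (25 ± 9.8489)/2,
  λ_1 = 17.4244,  λ_2 = 7.5756.

Step 4 — unit eigenvector for λ_1: solve (Sigma - λ_1 I)v = 0. First row:
  (8 - 17.4244)·v_x + (2)·v_y = 0, i.e. (-9.4244)·v_x + (2)·v_y = 0,
  so v ∝ (b, λ_1 - a) = (2, 9.4244) = u.
  ||u|| = √((2)² + (9.4244)²) = √(92.8199) ≈ 9.6343,
  v_1 = u/||u|| ≈ (0.2076, 0.9782) (||v_1|| = 1).

λ_1 = 17.4244,  λ_2 = 7.5756;  v_1 ≈ (0.2076, 0.9782)


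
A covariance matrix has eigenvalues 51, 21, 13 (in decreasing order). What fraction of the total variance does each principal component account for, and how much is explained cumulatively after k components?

Step 1 — total variance = trace(Sigma) = Σ λ_i = 51 + 21 + 13 = 85.

Step 2 — fraction explained by component i = λ_i / Σ λ:
  PC1: 51/85 = 0.6
  PC2: 21/85 = 0.2471
  PC3: 13/85 = 0.1529

Step 3 — cumulative fraction after k components = (λ_1 + ... + λ_k) / Σ λ:
  k = 1: 51/85 = 0.6
  k = 2: (51 + 21)/85 = 72/85 = 0.8471
  k = 3: (51 + 21 + 13)/85 = 85/85 = 1

Summary (fraction, with percent):

explained: PC1 0.6 (60%), PC2 0.2471 (24.71%), PC3 0.1529 (15.29%);  cumulative: 0.6, 0.8471, 1


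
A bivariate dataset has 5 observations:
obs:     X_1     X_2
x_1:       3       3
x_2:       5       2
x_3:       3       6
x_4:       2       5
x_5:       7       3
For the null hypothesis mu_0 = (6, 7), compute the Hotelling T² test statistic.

Step 1 — sample mean vector:
  mean(X_1) = (3 + 5 + 3 + 2 + 7) / 5 = 20/5 = 4
  mean(X_2) = (3 + 2 + 6 + 5 + 3) / 5 = 19/5 = 3.8
  x̄ = (4, 3.8),  deviation x̄ - mu_0 = (4, 3.8) - (6, 7) = (-2, -3.2).

Step 2 — sample covariance matrix, S[i,j] = (1/(n-1)) · Σ_k (x_{k,i} - mean_i) · (x_{k,j} - mean_j), divisor n-1 = 4:
  S[X_1,X_1] = ((-1)·(-1) + (1)·(1) + (-1)·(-1) + (-2)·(-2) + (3)·(3)) / 4 = 16/4 = 4
  S[X_1,X_2] = ((-1)·(-0.8) + (1)·(-1.8) + (-1)·(2.2) + (-2)·(1.2) + (3)·(-0.8)) / 4 = -8/4 = -2
  S[X_2,X_2] = ((-0.8)·(-0.8) + (-1.8)·(-1.8) + (2.2)·(2.2) + (1.2)·(1.2) + (-0.8)·(-0.8)) / 4 = 10.8/4 = 2.7
  S = [[4, -2],
 [-2, 2.7]].

Step 3 — invert S. det(S) = 4·2.7 - (-2)² = 6.8.
  S^{-1} = (1/det) · [[d, -b], [-b, a]] = [[0.3971, 0.2941],
 [0.2941, 0.5882]].

Step 4 — quadratic form (x̄ - mu_0)^T · S^{-1} · (x̄ - mu_0):
  S^{-1} · (x̄ - mu_0) = (-1.7353, -2.4706),
  (x̄ - mu_0)^T · [...] = (-2)·(-1.7353) + (-3.2)·(-2.4706) = 11.3765.

Step 5 — scale by n: T² = 5 · 11.3765 = 56.8824.

T² ≈ 56.8824


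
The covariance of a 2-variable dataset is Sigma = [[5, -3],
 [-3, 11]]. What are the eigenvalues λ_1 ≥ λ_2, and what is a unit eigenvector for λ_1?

Step 1 — characteristic polynomial of 2×2 Sigma:
  det(Sigma - λI) = λ² - trace · λ + det = 0.
  trace = 5 + 11 = 16, det = 5·11 - (-3)² = 46.
Step 2 — discriminant:
  Δ = trace² - 4·det = 256 - 184 = 72.
Step 3 — eigenvalues:
  λ = (trace ± √Δ)/2 = (16 ± 8.4853)/2,
  λ_1 = 12.2426,  λ_2 = 3.7574.

Step 4 — unit eigenvector for λ_1: solve (Sigma - λ_1 I)v = 0. First row:
  (5 - 12.2426)·v_x + (-3)·v_y = 0, i.e. (-7.2426)·v_x + (-3)·v_y = 0,
  so v ∝ (b, λ_1 - a) = (-3, 7.2426); multiply by -1 so the first entry is positive: u = (3, -7.2426).
  ||u|| = √((3)² + (-7.2426)²) = √(61.4558) ≈ 7.8394,
  v_1 = u/||u|| ≈ (0.3827, -0.9239) (||v_1|| = 1).

λ_1 = 12.2426,  λ_2 = 3.7574;  v_1 ≈ (0.3827, -0.9239)


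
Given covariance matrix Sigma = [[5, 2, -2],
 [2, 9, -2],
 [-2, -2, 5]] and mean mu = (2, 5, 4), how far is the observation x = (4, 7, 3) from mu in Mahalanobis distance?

Step 1 — centre the observation: (x - mu) = (2, 2, -1).

Step 2 — invert Sigma (cofactor / det for 3×3, or solve directly):
  Sigma^{-1} = [[0.2485, -0.0364, 0.0848],
 [-0.0364, 0.1273, 0.0364],
 [0.0848, 0.0364, 0.2485]].

Step 3 — form the quadratic (x - mu)^T · Sigma^{-1} · (x - mu):
  Sigma^{-1} · (x - mu) = (0.3394, 0.1455, -0.0061).
  (x - mu)^T · [Sigma^{-1} · (x - mu)] = (2)·(0.3394) + (2)·(0.1455) + (-1)·(-0.0061) = 0.9758.

Step 4 — take square root: d = √(0.9758) ≈ 0.9878.

d(x, mu) = √(0.9758) ≈ 0.9878


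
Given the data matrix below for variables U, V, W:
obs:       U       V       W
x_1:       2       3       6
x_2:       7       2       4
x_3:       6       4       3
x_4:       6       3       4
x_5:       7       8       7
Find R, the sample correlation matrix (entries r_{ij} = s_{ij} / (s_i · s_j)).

Step 1 — column means:
  mean(U) = (2 + 7 + 6 + 6 + 7) / 5 = 28/5 = 5.6
  mean(V) = (3 + 2 + 4 + 3 + 8) / 5 = 20/5 = 4
  mean(W) = (6 + 4 + 3 + 4 + 7) / 5 = 24/5 = 4.8

Step 2 — sample variances and covariances s[i,j] = (1/(n-1)) · Σ_k (x_{k,i} - mean_i) · (x_{k,j} - mean_j), with n-1 = 4:
  s[U,U] = ((-3.6)·(-3.6) + (1.4)·(1.4) + (0.4)·(0.4) + (0.4)·(0.4) + (1.4)·(1.4)) / 4 = 17.2/4 = 4.3
  s[U,V] = ((-3.6)·(-1) + (1.4)·(-2) + (0.4)·(0) + (0.4)·(-1) + (1.4)·(4)) / 4 = 6/4 = 1.5
  s[U,W] = ((-3.6)·(1.2) + (1.4)·(-0.8) + (0.4)·(-1.8) + (0.4)·(-0.8) + (1.4)·(2.2)) / 4 = -3.4/4 = -0.85
  s[V,V] = ((-1)·(-1) + (-2)·(-2) + (0)·(0) + (-1)·(-1) + (4)·(4)) / 4 = 22/4 = 5.5
  s[V,W] = ((-1)·(1.2) + (-2)·(-0.8) + (0)·(-1.8) + (-1)·(-0.8) + (4)·(2.2)) / 4 = 10/4 = 2.5
  s[W,W] = ((1.2)·(1.2) + (-0.8)·(-0.8) + (-1.8)·(-1.8) + (-0.8)·(-0.8) + (2.2)·(2.2)) / 4 = 10.8/4 = 2.7
  Sample standard deviations s_i = √(s[i,i]):
  s(U) = √(4.3) = 2.0736
  s(V) = √(5.5) = 2.3452
  s(W) = √(2.7) = 1.6432

Step 3 — r_{ij} = s_{ij} / (s_i · s_j):
  r[U,U] = 1 (diagonal).
  r[U,V] = 1.5 / (2.0736 · 2.3452) = 1.5 / 4.8631 = 0.3084
  r[U,W] = -0.85 / (2.0736 · 1.6432) = -0.85 / 3.4073 = -0.2495
  r[V,V] = 1 (diagonal).
  r[V,W] = 2.5 / (2.3452 · 1.6432) = 2.5 / 3.8536 = 0.6487
  r[W,W] = 1 (diagonal).

R is symmetric with unit diagonal. Assembling:

R = [[1, 0.3084, -0.2495],
 [0.3084, 1, 0.6487],
 [-0.2495, 0.6487, 1]]


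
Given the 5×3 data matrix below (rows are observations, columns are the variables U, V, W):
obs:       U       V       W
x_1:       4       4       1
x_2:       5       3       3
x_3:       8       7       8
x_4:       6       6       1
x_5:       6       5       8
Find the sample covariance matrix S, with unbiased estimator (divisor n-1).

Step 1 — column means:
  mean(U) = (4 + 5 + 8 + 6 + 6) / 5 = 29/5 = 5.8
  mean(V) = (4 + 3 + 7 + 6 + 5) / 5 = 25/5 = 5
  mean(W) = (1 + 3 + 8 + 1 + 8) / 5 = 21/5 = 4.2

Step 2 — sample covariance S[i,j] = (1/(n-1)) · Σ_k (x_{k,i} - mean_i) · (x_{k,j} - mean_j), with n-1 = 4.
  S[U,U] = ((-1.8)·(-1.8) + (-0.8)·(-0.8) + (2.2)·(2.2) + (0.2)·(0.2) + (0.2)·(0.2)) / 4 = 8.8/4 = 2.2
  S[U,V] = ((-1.8)·(-1) + (-0.8)·(-2) + (2.2)·(2) + (0.2)·(1) + (0.2)·(0)) / 4 = 8/4 = 2
  S[U,W] = ((-1.8)·(-3.2) + (-0.8)·(-1.2) + (2.2)·(3.8) + (0.2)·(-3.2) + (0.2)·(3.8)) / 4 = 15.2/4 = 3.8
  S[V,V] = ((-1)·(-1) + (-2)·(-2) + (2)·(2) + (1)·(1) + (0)·(0)) / 4 = 10/4 = 2.5
  S[V,W] = ((-1)·(-3.2) + (-2)·(-1.2) + (2)·(3.8) + (1)·(-3.2) + (0)·(3.8)) / 4 = 10/4 = 2.5
  S[W,W] = ((-3.2)·(-3.2) + (-1.2)·(-1.2) + (3.8)·(3.8) + (-3.2)·(-3.2) + (3.8)·(3.8)) / 4 = 50.8/4 = 12.7

S is symmetric (S[j,i] = S[i,j]). Assembling:

S = [[2.2, 2, 3.8],
 [2, 2.5, 2.5],
 [3.8, 2.5, 12.7]]


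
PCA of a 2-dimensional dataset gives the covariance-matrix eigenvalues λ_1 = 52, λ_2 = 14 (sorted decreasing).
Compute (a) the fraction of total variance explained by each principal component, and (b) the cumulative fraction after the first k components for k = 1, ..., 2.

Step 1 — total variance = trace(Sigma) = Σ λ_i = 52 + 14 = 66.

Step 2 — fraction explained by component i = λ_i / Σ λ:
  PC1: 52/66 = 0.7879
  PC2: 14/66 = 0.2121

Step 3 — cumulative fraction after k components = (λ_1 + ... + λ_k) / Σ λ:
  k = 1: 52/66 = 0.7879
  k = 2: (52 + 14)/66 = 66/66 = 1

Summary (fraction, with percent):

explained: PC1 0.7879 (78.79%), PC2 0.2121 (21.21%);  cumulative: 0.7879, 1


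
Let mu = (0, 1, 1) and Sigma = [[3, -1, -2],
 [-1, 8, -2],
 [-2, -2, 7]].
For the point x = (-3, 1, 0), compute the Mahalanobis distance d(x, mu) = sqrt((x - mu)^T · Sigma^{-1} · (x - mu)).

Step 1 — centre the observation: (x - mu) = (-3, 0, -1).

Step 2 — invert Sigma (cofactor / det for 3×3, or solve directly):
  Sigma^{-1} = [[0.4771, 0.1009, 0.1651],
 [0.1009, 0.156, 0.0734],
 [0.1651, 0.0734, 0.211]].

Step 3 — form the quadratic (x - mu)^T · Sigma^{-1} · (x - mu):
  Sigma^{-1} · (x - mu) = (-1.5963, -0.3761, -0.7064).
  (x - mu)^T · [Sigma^{-1} · (x - mu)] = (-3)·(-1.5963) + (0)·(-0.3761) + (-1)·(-0.7064) = 5.4954.

Step 4 — take square root: d = √(5.4954) ≈ 2.3442.

d(x, mu) = √(5.4954) ≈ 2.3442


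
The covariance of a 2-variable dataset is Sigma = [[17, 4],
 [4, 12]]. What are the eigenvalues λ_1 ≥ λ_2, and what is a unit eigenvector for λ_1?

Step 1 — characteristic polynomial of 2×2 Sigma:
  det(Sigma - λI) = λ² - trace · λ + det = 0.
  trace = 17 + 12 = 29, det = 17·12 - (4)² = 188.
Step 2 — discriminant:
  Δ = trace² - 4·det = 841 - 752 = 89.
Step 3 — eigenvalues:
  λ = (trace ± √Δ)/2 = (29 ± 9.434)/2,
  λ_1 = 19.217,  λ_2 = 9.783.

Step 4 — unit eigenvector for λ_1: solve (Sigma - λ_1 I)v = 0. First row:
  (17 - 19.217)·v_x + (4)·v_y = 0, i.e. (-2.217)·v_x + (4)·v_y = 0,
  so v ∝ (b, λ_1 - a) = (4, 2.217) = u.
  ||u|| = √((4)² + (2.217)²) = √(20.915) ≈ 4.5733,
  v_1 = u/||u|| ≈ (0.8746, 0.4848) (||v_1|| = 1).

λ_1 = 19.217,  λ_2 = 9.783;  v_1 ≈ (0.8746, 0.4848)


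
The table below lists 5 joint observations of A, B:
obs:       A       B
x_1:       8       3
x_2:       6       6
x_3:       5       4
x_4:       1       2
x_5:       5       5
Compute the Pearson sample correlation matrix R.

Step 1 — column means:
  mean(A) = (8 + 6 + 5 + 1 + 5) / 5 = 25/5 = 5
  mean(B) = (3 + 6 + 4 + 2 + 5) / 5 = 20/5 = 4

Step 2 — sample variances and covariances s[i,j] = (1/(n-1)) · Σ_k (x_{k,i} - mean_i) · (x_{k,j} - mean_j), with n-1 = 4:
  s[A,A] = ((3)·(3) + (1)·(1) + (0)·(0) + (-4)·(-4) + (0)·(0)) / 4 = 26/4 = 6.5
  s[A,B] = ((3)·(-1) + (1)·(2) + (0)·(0) + (-4)·(-2) + (0)·(1)) / 4 = 7/4 = 1.75
  s[B,B] = ((-1)·(-1) + (2)·(2) + (0)·(0) + (-2)·(-2) + (1)·(1)) / 4 = 10/4 = 2.5
  Sample standard deviations s_i = √(s[i,i]):
  s(A) = √(6.5) = 2.5495
  s(B) = √(2.5) = 1.5811

Step 3 — r_{ij} = s_{ij} / (s_i · s_j):
  r[A,A] = 1 (diagonal).
  r[A,B] = 1.75 / (2.5495 · 1.5811) = 1.75 / 4.0311 = 0.4341
  r[B,B] = 1 (diagonal).

R is symmetric with unit diagonal. Assembling:

R = [[1, 0.4341],
 [0.4341, 1]]


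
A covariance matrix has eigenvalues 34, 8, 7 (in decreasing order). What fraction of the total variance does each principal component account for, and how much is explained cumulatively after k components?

Step 1 — total variance = trace(Sigma) = Σ λ_i = 34 + 8 + 7 = 49.

Step 2 — fraction explained by component i = λ_i / Σ λ:
  PC1: 34/49 = 0.6939
  PC2: 8/49 = 0.1633
  PC3: 7/49 = 0.1429

Step 3 — cumulative fraction after k components = (λ_1 + ... + λ_k) / Σ λ:
  k = 1: 34/49 = 0.6939
  k = 2: (34 + 8)/49 = 42/49 = 0.8571
  k = 3: (34 + 8 + 7)/49 = 49/49 = 1

Summary (fraction, with percent):

explained: PC1 0.6939 (69.39%), PC2 0.1633 (16.33%), PC3 0.1429 (14.29%);  cumulative: 0.6939, 0.8571, 1


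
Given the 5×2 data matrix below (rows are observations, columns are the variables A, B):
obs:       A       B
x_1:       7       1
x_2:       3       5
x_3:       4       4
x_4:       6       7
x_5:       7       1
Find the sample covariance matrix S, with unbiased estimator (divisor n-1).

Step 1 — column means:
  mean(A) = (7 + 3 + 4 + 6 + 7) / 5 = 27/5 = 5.4
  mean(B) = (1 + 5 + 4 + 7 + 1) / 5 = 18/5 = 3.6

Step 2 — sample covariance S[i,j] = (1/(n-1)) · Σ_k (x_{k,i} - mean_i) · (x_{k,j} - mean_j), with n-1 = 4.
  S[A,A] = ((1.6)·(1.6) + (-2.4)·(-2.4) + (-1.4)·(-1.4) + (0.6)·(0.6) + (1.6)·(1.6)) / 4 = 13.2/4 = 3.3
  S[A,B] = ((1.6)·(-2.6) + (-2.4)·(1.4) + (-1.4)·(0.4) + (0.6)·(3.4) + (1.6)·(-2.6)) / 4 = -10.2/4 = -2.55
  S[B,B] = ((-2.6)·(-2.6) + (1.4)·(1.4) + (0.4)·(0.4) + (3.4)·(3.4) + (-2.6)·(-2.6)) / 4 = 27.2/4 = 6.8

S is symmetric (S[j,i] = S[i,j]). Assembling:

S = [[3.3, -2.55],
 [-2.55, 6.8]]


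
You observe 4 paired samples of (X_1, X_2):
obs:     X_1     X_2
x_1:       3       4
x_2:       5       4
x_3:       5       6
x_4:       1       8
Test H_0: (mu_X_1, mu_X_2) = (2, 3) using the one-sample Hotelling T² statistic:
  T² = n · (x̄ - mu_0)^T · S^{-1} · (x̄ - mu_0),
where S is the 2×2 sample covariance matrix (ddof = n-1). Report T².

Step 1 — sample mean vector:
  mean(X_1) = (3 + 5 + 5 + 1) / 4 = 14/4 = 3.5
  mean(X_2) = (4 + 4 + 6 + 8) / 4 = 22/4 = 5.5
  x̄ = (3.5, 5.5),  deviation x̄ - mu_0 = (3.5, 5.5) - (2, 3) = (1.5, 2.5).

Step 2 — sample covariance matrix, S[i,j] = (1/(n-1)) · Σ_k (x_{k,i} - mean_i) · (x_{k,j} - mean_j), divisor n-1 = 3:
  S[X_1,X_1] = ((-0.5)·(-0.5) + (1.5)·(1.5) + (1.5)·(1.5) + (-2.5)·(-2.5)) / 3 = 11/3 = 3.6667
  S[X_1,X_2] = ((-0.5)·(-1.5) + (1.5)·(-1.5) + (1.5)·(0.5) + (-2.5)·(2.5)) / 3 = -7/3 = -2.3333
  S[X_2,X_2] = ((-1.5)·(-1.5) + (-1.5)·(-1.5) + (0.5)·(0.5) + (2.5)·(2.5)) / 3 = 11/3 = 3.6667
  S = [[3.6667, -2.3333],
 [-2.3333, 3.6667]].

Step 3 — invert S. det(S) = 3.6667·3.6667 - (-2.3333)² = 8.
  S^{-1} = (1/det) · [[d, -b], [-b, a]] = [[0.4583, 0.2917],
 [0.2917, 0.4583]].

Step 4 — quadratic form (x̄ - mu_0)^T · S^{-1} · (x̄ - mu_0):
  S^{-1} · (x̄ - mu_0) = (1.4167, 1.5833),
  (x̄ - mu_0)^T · [...] = (1.5)·(1.4167) + (2.5)·(1.5833) = 6.0833.

Step 5 — scale by n: T² = 4 · 6.0833 = 24.3333.

T² ≈ 24.3333


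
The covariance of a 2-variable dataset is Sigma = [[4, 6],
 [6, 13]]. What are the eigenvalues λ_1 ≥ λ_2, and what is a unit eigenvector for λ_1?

Step 1 — characteristic polynomial of 2×2 Sigma:
  det(Sigma - λI) = λ² - trace · λ + det = 0.
  trace = 4 + 13 = 17, det = 4·13 - (6)² = 16.
Step 2 — discriminant:
  Δ = trace² - 4·det = 289 - 64 = 225.
Step 3 — eigenvalues:
  λ = (trace ± √Δ)/2 = (17 ± 15)/2,
  λ_1 = 16,  λ_2 = 1.

Step 4 — unit eigenvector for λ_1: solve (Sigma - λ_1 I)v = 0. First row:
  (4 - 16)·v_x + (6)·v_y = 0, i.e. (-12)·v_x + (6)·v_y = 0,
  so v ∝ (b, λ_1 - a) = (6, 12) = u.
  ||u|| = √((6)² + (12)²) = √(180) ≈ 13.4164,
  v_1 = u/||u|| ≈ (0.4472, 0.8944) (||v_1|| = 1).

λ_1 = 16,  λ_2 = 1;  v_1 ≈ (0.4472, 0.8944)


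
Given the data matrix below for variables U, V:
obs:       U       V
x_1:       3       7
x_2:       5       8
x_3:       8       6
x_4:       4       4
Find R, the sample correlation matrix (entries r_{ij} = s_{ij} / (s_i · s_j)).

Step 1 — column means:
  mean(U) = (3 + 5 + 8 + 4) / 4 = 20/4 = 5
  mean(V) = (7 + 8 + 6 + 4) / 4 = 25/4 = 6.25

Step 2 — sample variances and covariances s[i,j] = (1/(n-1)) · Σ_k (x_{k,i} - mean_i) · (x_{k,j} - mean_j), with n-1 = 3:
  s[U,U] = ((-2)·(-2) + (0)·(0) + (3)·(3) + (-1)·(-1)) / 3 = 14/3 = 4.6667
  s[U,V] = ((-2)·(0.75) + (0)·(1.75) + (3)·(-0.25) + (-1)·(-2.25)) / 3 = 0/3 = 0
  s[V,V] = ((0.75)·(0.75) + (1.75)·(1.75) + (-0.25)·(-0.25) + (-2.25)·(-2.25)) / 3 = 8.75/3 = 2.9167
  Sample standard deviations s_i = √(s[i,i]):
  s(U) = √(4.6667) = 2.1602
  s(V) = √(2.9167) = 1.7078

Step 3 — r_{ij} = s_{ij} / (s_i · s_j):
  r[U,U] = 1 (diagonal).
  r[U,V] = 0 / (2.1602 · 1.7078) = 0 / 3.6893 = 0
  r[V,V] = 1 (diagonal).

R is symmetric with unit diagonal. Assembling:

R = [[1, 0],
 [0, 1]]


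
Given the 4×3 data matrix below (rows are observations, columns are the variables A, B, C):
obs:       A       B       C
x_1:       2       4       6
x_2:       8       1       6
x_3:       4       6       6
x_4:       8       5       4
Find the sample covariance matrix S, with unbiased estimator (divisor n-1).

Step 1 — column means:
  mean(A) = (2 + 8 + 4 + 8) / 4 = 22/4 = 5.5
  mean(B) = (4 + 1 + 6 + 5) / 4 = 16/4 = 4
  mean(C) = (6 + 6 + 6 + 4) / 4 = 22/4 = 5.5

Step 2 — sample covariance S[i,j] = (1/(n-1)) · Σ_k (x_{k,i} - mean_i) · (x_{k,j} - mean_j), with n-1 = 3.
  S[A,A] = ((-3.5)·(-3.5) + (2.5)·(2.5) + (-1.5)·(-1.5) + (2.5)·(2.5)) / 3 = 27/3 = 9
  S[A,B] = ((-3.5)·(0) + (2.5)·(-3) + (-1.5)·(2) + (2.5)·(1)) / 3 = -8/3 = -2.6667
  S[A,C] = ((-3.5)·(0.5) + (2.5)·(0.5) + (-1.5)·(0.5) + (2.5)·(-1.5)) / 3 = -5/3 = -1.6667
  S[B,B] = ((0)·(0) + (-3)·(-3) + (2)·(2) + (1)·(1)) / 3 = 14/3 = 4.6667
  S[B,C] = ((0)·(0.5) + (-3)·(0.5) + (2)·(0.5) + (1)·(-1.5)) / 3 = -2/3 = -0.6667
  S[C,C] = ((0.5)·(0.5) + (0.5)·(0.5) + (0.5)·(0.5) + (-1.5)·(-1.5)) / 3 = 3/3 = 1

S is symmetric (S[j,i] = S[i,j]). Assembling:

S = [[9, -2.6667, -1.6667],
 [-2.6667, 4.6667, -0.6667],
 [-1.6667, -0.6667, 1]]


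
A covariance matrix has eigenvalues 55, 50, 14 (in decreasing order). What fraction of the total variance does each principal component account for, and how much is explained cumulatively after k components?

Step 1 — total variance = trace(Sigma) = Σ λ_i = 55 + 50 + 14 = 119.

Step 2 — fraction explained by component i = λ_i / Σ λ:
  PC1: 55/119 = 0.4622
  PC2: 50/119 = 0.4202
  PC3: 14/119 = 0.1176

Step 3 — cumulative fraction after k components = (λ_1 + ... + λ_k) / Σ λ:
  k = 1: 55/119 = 0.4622
  k = 2: (55 + 50)/119 = 105/119 = 0.8824
  k = 3: (55 + 50 + 14)/119 = 119/119 = 1

Summary (fraction, with percent):

explained: PC1 0.4622 (46.22%), PC2 0.4202 (42.02%), PC3 0.1176 (11.76%);  cumulative: 0.4622, 0.8824, 1


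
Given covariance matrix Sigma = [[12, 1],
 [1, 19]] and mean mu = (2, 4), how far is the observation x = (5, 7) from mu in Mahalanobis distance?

Step 1 — centre the observation: (x - mu) = (3, 3).

Step 2 — invert Sigma. det(Sigma) = 12·19 - (1)² = 227.
  Sigma^{-1} = (1/det) · [[d, -b], [-b, a]] = [[0.0837, -0.0044],
 [-0.0044, 0.0529]].

Step 3 — form the quadratic (x - mu)^T · Sigma^{-1} · (x - mu):
  Sigma^{-1} · (x - mu) = (0.2379, 0.1454).
  (x - mu)^T · [Sigma^{-1} · (x - mu)] = (3)·(0.2379) + (3)·(0.1454) = 1.1498.

Step 4 — take square root: d = √(1.1498) ≈ 1.0723.

d(x, mu) = √(1.1498) ≈ 1.0723


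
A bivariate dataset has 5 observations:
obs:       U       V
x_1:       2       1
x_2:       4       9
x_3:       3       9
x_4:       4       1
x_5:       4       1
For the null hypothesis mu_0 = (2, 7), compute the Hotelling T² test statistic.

Step 1 — sample mean vector:
  mean(U) = (2 + 4 + 3 + 4 + 4) / 5 = 17/5 = 3.4
  mean(V) = (1 + 9 + 9 + 1 + 1) / 5 = 21/5 = 4.2
  x̄ = (3.4, 4.2),  deviation x̄ - mu_0 = (3.4, 4.2) - (2, 7) = (1.4, -2.8).

Step 2 — sample covariance matrix, S[i,j] = (1/(n-1)) · Σ_k (x_{k,i} - mean_i) · (x_{k,j} - mean_j), divisor n-1 = 4:
  S[U,U] = ((-1.4)·(-1.4) + (0.6)·(0.6) + (-0.4)·(-0.4) + (0.6)·(0.6) + (0.6)·(0.6)) / 4 = 3.2/4 = 0.8
  S[U,V] = ((-1.4)·(-3.2) + (0.6)·(4.8) + (-0.4)·(4.8) + (0.6)·(-3.2) + (0.6)·(-3.2)) / 4 = 1.6/4 = 0.4
  S[V,V] = ((-3.2)·(-3.2) + (4.8)·(4.8) + (4.8)·(4.8) + (-3.2)·(-3.2) + (-3.2)·(-3.2)) / 4 = 76.8/4 = 19.2
  S = [[0.8, 0.4],
 [0.4, 19.2]].

Step 3 — invert S. det(S) = 0.8·19.2 - (0.4)² = 15.2.
  S^{-1} = (1/det) · [[d, -b], [-b, a]] = [[1.2632, -0.0263],
 [-0.0263, 0.0526]].

Step 4 — quadratic form (x̄ - mu_0)^T · S^{-1} · (x̄ - mu_0):
  S^{-1} · (x̄ - mu_0) = (1.8421, -0.1842),
  (x̄ - mu_0)^T · [...] = (1.4)·(1.8421) + (-2.8)·(-0.1842) = 3.0947.

Step 5 — scale by n: T² = 5 · 3.0947 = 15.4737.

T² ≈ 15.4737


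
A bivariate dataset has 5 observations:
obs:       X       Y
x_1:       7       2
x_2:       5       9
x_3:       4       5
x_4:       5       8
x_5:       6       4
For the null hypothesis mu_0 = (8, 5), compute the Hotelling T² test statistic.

Step 1 — sample mean vector:
  mean(X) = (7 + 5 + 4 + 5 + 6) / 5 = 27/5 = 5.4
  mean(Y) = (2 + 9 + 5 + 8 + 4) / 5 = 28/5 = 5.6
  x̄ = (5.4, 5.6),  deviation x̄ - mu_0 = (5.4, 5.6) - (8, 5) = (-2.6, 0.6).

Step 2 — sample covariance matrix, S[i,j] = (1/(n-1)) · Σ_k (x_{k,i} - mean_i) · (x_{k,j} - mean_j), divisor n-1 = 4:
  S[X,X] = ((1.6)·(1.6) + (-0.4)·(-0.4) + (-1.4)·(-1.4) + (-0.4)·(-0.4) + (0.6)·(0.6)) / 4 = 5.2/4 = 1.3
  S[X,Y] = ((1.6)·(-3.6) + (-0.4)·(3.4) + (-1.4)·(-0.6) + (-0.4)·(2.4) + (0.6)·(-1.6)) / 4 = -8.2/4 = -2.05
  S[Y,Y] = ((-3.6)·(-3.6) + (3.4)·(3.4) + (-0.6)·(-0.6) + (2.4)·(2.4) + (-1.6)·(-1.6)) / 4 = 33.2/4 = 8.3
  S = [[1.3, -2.05],
 [-2.05, 8.3]].

Step 3 — invert S. det(S) = 1.3·8.3 - (-2.05)² = 6.5875.
  S^{-1} = (1/det) · [[d, -b], [-b, a]] = [[1.26, 0.3112],
 [0.3112, 0.1973]].

Step 4 — quadratic form (x̄ - mu_0)^T · S^{-1} · (x̄ - mu_0):
  S^{-1} · (x̄ - mu_0) = (-3.0892, -0.6907),
  (x̄ - mu_0)^T · [...] = (-2.6)·(-3.0892) + (0.6)·(-0.6907) = 7.6175.

Step 5 — scale by n: T² = 5 · 7.6175 = 38.0873.

T² ≈ 38.0873


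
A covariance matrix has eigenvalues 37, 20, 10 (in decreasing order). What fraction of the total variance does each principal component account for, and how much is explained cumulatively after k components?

Step 1 — total variance = trace(Sigma) = Σ λ_i = 37 + 20 + 10 = 67.

Step 2 — fraction explained by component i = λ_i / Σ λ:
  PC1: 37/67 = 0.5522
  PC2: 20/67 = 0.2985
  PC3: 10/67 = 0.1493

Step 3 — cumulative fraction after k components = (λ_1 + ... + λ_k) / Σ λ:
  k = 1: 37/67 = 0.5522
  k = 2: (37 + 20)/67 = 57/67 = 0.8507
  k = 3: (37 + 20 + 10)/67 = 67/67 = 1

Summary (fraction, with percent):

explained: PC1 0.5522 (55.22%), PC2 0.2985 (29.85%), PC3 0.1493 (14.93%);  cumulative: 0.5522, 0.8507, 1


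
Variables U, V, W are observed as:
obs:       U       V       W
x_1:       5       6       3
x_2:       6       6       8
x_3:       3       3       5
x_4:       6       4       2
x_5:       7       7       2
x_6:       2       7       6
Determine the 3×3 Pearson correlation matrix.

Step 1 — column means:
  mean(U) = (5 + 6 + 3 + 6 + 7 + 2) / 6 = 29/6 = 4.8333
  mean(V) = (6 + 6 + 3 + 4 + 7 + 7) / 6 = 33/6 = 5.5
  mean(W) = (3 + 8 + 5 + 2 + 2 + 6) / 6 = 26/6 = 4.3333

Step 2 — sample variances and covariances s[i,j] = (1/(n-1)) · Σ_k (x_{k,i} - mean_i) · (x_{k,j} - mean_j), with n-1 = 5:
  s[U,U] = ((0.1667)·(0.1667) + (1.1667)·(1.1667) + (-1.8333)·(-1.8333) + (1.1667)·(1.1667) + (2.1667)·(2.1667) + (-2.8333)·(-2.8333)) / 5 = 18.8333/5 = 3.7667
  s[U,V] = ((0.1667)·(0.5) + (1.1667)·(0.5) + (-1.8333)·(-2.5) + (1.1667)·(-1.5) + (2.1667)·(1.5) + (-2.8333)·(1.5)) / 5 = 2.5/5 = 0.5
  s[U,W] = ((0.1667)·(-1.3333) + (1.1667)·(3.6667) + (-1.8333)·(0.6667) + (1.1667)·(-2.3333) + (2.1667)·(-2.3333) + (-2.8333)·(1.6667)) / 5 = -9.6667/5 = -1.9333
  s[V,V] = ((0.5)·(0.5) + (0.5)·(0.5) + (-2.5)·(-2.5) + (-1.5)·(-1.5) + (1.5)·(1.5) + (1.5)·(1.5)) / 5 = 13.5/5 = 2.7
  s[V,W] = ((0.5)·(-1.3333) + (0.5)·(3.6667) + (-2.5)·(0.6667) + (-1.5)·(-2.3333) + (1.5)·(-2.3333) + (1.5)·(1.6667)) / 5 = 2/5 = 0.4
  s[W,W] = ((-1.3333)·(-1.3333) + (3.6667)·(3.6667) + (0.6667)·(0.6667) + (-2.3333)·(-2.3333) + (-2.3333)·(-2.3333) + (1.6667)·(1.6667)) / 5 = 29.3333/5 = 5.8667
  Sample standard deviations s_i = √(s[i,i]):
  s(U) = √(3.7667) = 1.9408
  s(V) = √(2.7) = 1.6432
  s(W) = √(5.8667) = 2.4221

Step 3 — r_{ij} = s_{ij} / (s_i · s_j):
  r[U,U] = 1 (diagonal).
  r[U,V] = 0.5 / (1.9408 · 1.6432) = 0.5 / 3.189 = 0.1568
  r[U,W] = -1.9333 / (1.9408 · 2.4221) = -1.9333 / 4.7008 = -0.4113
  r[V,V] = 1 (diagonal).
  r[V,W] = 0.4 / (1.6432 · 2.4221) = 0.4 / 3.9799 = 0.1005
  r[W,W] = 1 (diagonal).

R is symmetric with unit diagonal. Assembling:

R = [[1, 0.1568, -0.4113],
 [0.1568, 1, 0.1005],
 [-0.4113, 0.1005, 1]]


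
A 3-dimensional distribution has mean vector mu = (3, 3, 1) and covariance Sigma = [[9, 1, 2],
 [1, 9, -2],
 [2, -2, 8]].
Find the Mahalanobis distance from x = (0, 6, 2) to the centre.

Step 1 — centre the observation: (x - mu) = (-3, 3, 1).

Step 2 — invert Sigma (cofactor / det for 3×3, or solve directly):
  Sigma^{-1} = [[0.1214, -0.0214, -0.0357],
 [-0.0214, 0.1214, 0.0357],
 [-0.0357, 0.0357, 0.1429]].

Step 3 — form the quadratic (x - mu)^T · Sigma^{-1} · (x - mu):
  Sigma^{-1} · (x - mu) = (-0.4643, 0.4643, 0.3571).
  (x - mu)^T · [Sigma^{-1} · (x - mu)] = (-3)·(-0.4643) + (3)·(0.4643) + (1)·(0.3571) = 3.1429.

Step 4 — take square root: d = √(3.1429) ≈ 1.7728.

d(x, mu) = √(3.1429) ≈ 1.7728


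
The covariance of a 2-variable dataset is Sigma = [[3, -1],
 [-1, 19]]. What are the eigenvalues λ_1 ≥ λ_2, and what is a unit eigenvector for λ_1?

Step 1 — characteristic polynomial of 2×2 Sigma:
  det(Sigma - λI) = λ² - trace · λ + det = 0.
  trace = 3 + 19 = 22, det = 3·19 - (-1)² = 56.
Step 2 — discriminant:
  Δ = trace² - 4·det = 484 - 224 = 260.
Step 3 — eigenvalues:
  λ = (trace ± √Δ)/2 = (22 ± 16.1245)/2,
  λ_1 = 19.0623,  λ_2 = 2.9377.

Step 4 — unit eigenvector for λ_1: solve (Sigma - λ_1 I)v = 0. First row:
  (3 - 19.0623)·v_x + (-1)·v_y = 0, i.e. (-16.0623)·v_x + (-1)·v_y = 0,
  so v ∝ (b, λ_1 - a) = (-1, 16.0623); multiply by -1 so the first entry is positive: u = (1, -16.0623).
  ||u|| = √((1)² + (-16.0623)²) = √(258.9961) ≈ 16.0934,
  v_1 = u/||u|| ≈ (0.0621, -0.9981) (||v_1|| = 1).

λ_1 = 19.0623,  λ_2 = 2.9377;  v_1 ≈ (0.0621, -0.9981)


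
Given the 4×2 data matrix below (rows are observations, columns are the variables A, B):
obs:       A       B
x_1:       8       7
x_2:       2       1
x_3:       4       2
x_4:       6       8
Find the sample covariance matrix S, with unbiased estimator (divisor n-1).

Step 1 — column means:
  mean(A) = (8 + 2 + 4 + 6) / 4 = 20/4 = 5
  mean(B) = (7 + 1 + 2 + 8) / 4 = 18/4 = 4.5

Step 2 — sample covariance S[i,j] = (1/(n-1)) · Σ_k (x_{k,i} - mean_i) · (x_{k,j} - mean_j), with n-1 = 3.
  S[A,A] = ((3)·(3) + (-3)·(-3) + (-1)·(-1) + (1)·(1)) / 3 = 20/3 = 6.6667
  S[A,B] = ((3)·(2.5) + (-3)·(-3.5) + (-1)·(-2.5) + (1)·(3.5)) / 3 = 24/3 = 8
  S[B,B] = ((2.5)·(2.5) + (-3.5)·(-3.5) + (-2.5)·(-2.5) + (3.5)·(3.5)) / 3 = 37/3 = 12.3333

S is symmetric (S[j,i] = S[i,j]). Assembling:

S = [[6.6667, 8],
 [8, 12.3333]]


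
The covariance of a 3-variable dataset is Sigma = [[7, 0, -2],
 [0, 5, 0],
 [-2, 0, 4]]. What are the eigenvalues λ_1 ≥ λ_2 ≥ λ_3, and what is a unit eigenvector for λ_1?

Step 1 — characteristic polynomial p(λ) = det(λI - Sigma) = λ³ - tr·λ² + c_1·λ - det, where tr = trace, c_1 = sum of the principal 2×2 minors, det = det(Sigma):
  tr = 7 + 5 + 4 = 16,
  c_1 = (7·5 - (0)²) + (7·4 - (-2)²) + (5·4 - (0)²) = 35 + 24 + 20 = 79,
  det = 7·(5·4 - (0)²) - (0)·((0)·4 - (0)·(-2)) + (-2)·((0)·(0) - 5·(-2)) = 7·(20) - (0)·(0) + (-2)·(10) = 120.
  So p(λ) = λ³ - 16λ² + 79λ - 120.
Step 2 — look for an integer root (rational root theorem: any rational root is an integer divisor of 120). Testing λ = 3:
  p(3) = 27 - 144 + 237 - 120 = 0  ✓
  Dividing out (λ - 3): p(λ) = (λ - 3)(λ² - 13λ + 40).
Step 3 — remaining eigenvalues from the quadratic λ² - 13λ + 40 = 0:
  Δ = 13² - 4·40 = 169 - 160 = 9,  λ = (13 ± √9)/2 = (13 ± 3)/2 = 8 or 5.
  Sorted: λ_1 = 8,  λ_2 = 5,  λ_3 = 3  (check: sum = 16 = tr ✓).

Step 4 — unit eigenvector for λ_1 = 8: v spans the null space of (Sigma - λ_1 I), whose rows are
  r_1 = (-1, 0, -2),  r_2 = (0, -3, 0),  r_3 = (-2, 0, -4).
  v is orthogonal to every row, so take v ∝ r_1 × r_2 = ((0)·(0) - (-2)·(-3), (-2)·(0) - (-1)·(0), (-1)·(-3) - (0)·(0)) = (-6, 0, 3).
  Rescale (divide by 3; multiply by -1 so the first nonzero entry is positive): u = (2, 0, -1).
  ||u|| = √((2)² + (0)² + (-1)²) = √(5) ≈ 2.2361,  v_1 = u/||u|| ≈ (0.8944, 0, -0.4472) (||v_1|| = 1).

λ_1 = 8,  λ_2 = 5,  λ_3 = 3;  v_1 ≈ (0.8944, 0, -0.4472)


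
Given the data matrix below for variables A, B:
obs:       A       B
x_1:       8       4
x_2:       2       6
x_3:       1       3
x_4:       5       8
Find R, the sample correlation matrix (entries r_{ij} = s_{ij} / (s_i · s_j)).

Step 1 — column means:
  mean(A) = (8 + 2 + 1 + 5) / 4 = 16/4 = 4
  mean(B) = (4 + 6 + 3 + 8) / 4 = 21/4 = 5.25

Step 2 — sample variances and covariances s[i,j] = (1/(n-1)) · Σ_k (x_{k,i} - mean_i) · (x_{k,j} - mean_j), with n-1 = 3:
  s[A,A] = ((4)·(4) + (-2)·(-2) + (-3)·(-3) + (1)·(1)) / 3 = 30/3 = 10
  s[A,B] = ((4)·(-1.25) + (-2)·(0.75) + (-3)·(-2.25) + (1)·(2.75)) / 3 = 3/3 = 1
  s[B,B] = ((-1.25)·(-1.25) + (0.75)·(0.75) + (-2.25)·(-2.25) + (2.75)·(2.75)) / 3 = 14.75/3 = 4.9167
  Sample standard deviations s_i = √(s[i,i]):
  s(A) = √(10) = 3.1623
  s(B) = √(4.9167) = 2.2174

Step 3 — r_{ij} = s_{ij} / (s_i · s_j):
  r[A,A] = 1 (diagonal).
  r[A,B] = 1 / (3.1623 · 2.2174) = 1 / 7.0119 = 0.1426
  r[B,B] = 1 (diagonal).

R is symmetric with unit diagonal. Assembling:

R = [[1, 0.1426],
 [0.1426, 1]]


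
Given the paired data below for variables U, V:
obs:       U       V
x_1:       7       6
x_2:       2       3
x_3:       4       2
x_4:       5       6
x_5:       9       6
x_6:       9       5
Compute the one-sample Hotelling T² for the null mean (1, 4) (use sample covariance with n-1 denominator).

Step 1 — sample mean vector:
  mean(U) = (7 + 2 + 4 + 5 + 9 + 9) / 6 = 36/6 = 6
  mean(V) = (6 + 3 + 2 + 6 + 6 + 5) / 6 = 28/6 = 4.6667
  x̄ = (6, 4.6667),  deviation x̄ - mu_0 = (6, 4.6667) - (1, 4) = (5, 0.6667).

Step 2 — sample covariance matrix, S[i,j] = (1/(n-1)) · Σ_k (x_{k,i} - mean_i) · (x_{k,j} - mean_j), divisor n-1 = 5:
  S[U,U] = ((1)·(1) + (-4)·(-4) + (-2)·(-2) + (-1)·(-1) + (3)·(3) + (3)·(3)) / 5 = 40/5 = 8
  S[U,V] = ((1)·(1.3333) + (-4)·(-1.6667) + (-2)·(-2.6667) + (-1)·(1.3333) + (3)·(1.3333) + (3)·(0.3333)) / 5 = 17/5 = 3.4
  S[V,V] = ((1.3333)·(1.3333) + (-1.6667)·(-1.6667) + (-2.6667)·(-2.6667) + (1.3333)·(1.3333) + (1.3333)·(1.3333) + (0.3333)·(0.3333)) / 5 = 15.3333/5 = 3.0667
  S = [[8, 3.4],
 [3.4, 3.0667]].

Step 3 — invert S. det(S) = 8·3.0667 - (3.4)² = 12.9733.
  S^{-1} = (1/det) · [[d, -b], [-b, a]] = [[0.2364, -0.2621],
 [-0.2621, 0.6166]].

Step 4 — quadratic form (x̄ - mu_0)^T · S^{-1} · (x̄ - mu_0):
  S^{-1} · (x̄ - mu_0) = (1.0072, -0.8993),
  (x̄ - mu_0)^T · [...] = (5)·(1.0072) + (0.6667)·(-0.8993) = 4.4365.

Step 5 — scale by n: T² = 6 · 4.4365 = 26.6187.

T² ≈ 26.6187


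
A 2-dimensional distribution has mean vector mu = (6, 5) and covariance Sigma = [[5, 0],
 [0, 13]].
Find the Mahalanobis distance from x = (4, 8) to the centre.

Step 1 — centre the observation: (x - mu) = (-2, 3).

Step 2 — invert Sigma. det(Sigma) = 5·13 - (0)² = 65.
  Sigma^{-1} = (1/det) · [[d, -b], [-b, a]] = [[0.2, 0],
 [0, 0.0769]].

Step 3 — form the quadratic (x - mu)^T · Sigma^{-1} · (x - mu):
  Sigma^{-1} · (x - mu) = (-0.4, 0.2308).
  (x - mu)^T · [Sigma^{-1} · (x - mu)] = (-2)·(-0.4) + (3)·(0.2308) = 1.4923.

Step 4 — take square root: d = √(1.4923) ≈ 1.2216.

d(x, mu) = √(1.4923) ≈ 1.2216


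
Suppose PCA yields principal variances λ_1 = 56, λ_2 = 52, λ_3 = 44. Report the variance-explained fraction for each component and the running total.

Step 1 — total variance = trace(Sigma) = Σ λ_i = 56 + 52 + 44 = 152.

Step 2 — fraction explained by component i = λ_i / Σ λ:
  PC1: 56/152 = 0.3684
  PC2: 52/152 = 0.3421
  PC3: 44/152 = 0.2895

Step 3 — cumulative fraction after k components = (λ_1 + ... + λ_k) / Σ λ:
  k = 1: 56/152 = 0.3684
  k = 2: (56 + 52)/152 = 108/152 = 0.7105
  k = 3: (56 + 52 + 44)/152 = 152/152 = 1

Summary (fraction, with percent):

explained: PC1 0.3684 (36.84%), PC2 0.3421 (34.21%), PC3 0.2895 (28.95%);  cumulative: 0.3684, 0.7105, 1


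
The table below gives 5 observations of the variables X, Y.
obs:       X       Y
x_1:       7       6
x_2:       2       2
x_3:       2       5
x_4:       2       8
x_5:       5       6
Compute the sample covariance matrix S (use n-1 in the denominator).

Step 1 — column means:
  mean(X) = (7 + 2 + 2 + 2 + 5) / 5 = 18/5 = 3.6
  mean(Y) = (6 + 2 + 5 + 8 + 6) / 5 = 27/5 = 5.4

Step 2 — sample covariance S[i,j] = (1/(n-1)) · Σ_k (x_{k,i} - mean_i) · (x_{k,j} - mean_j), with n-1 = 4.
  S[X,X] = ((3.4)·(3.4) + (-1.6)·(-1.6) + (-1.6)·(-1.6) + (-1.6)·(-1.6) + (1.4)·(1.4)) / 4 = 21.2/4 = 5.3
  S[X,Y] = ((3.4)·(0.6) + (-1.6)·(-3.4) + (-1.6)·(-0.4) + (-1.6)·(2.6) + (1.4)·(0.6)) / 4 = 4.8/4 = 1.2
  S[Y,Y] = ((0.6)·(0.6) + (-3.4)·(-3.4) + (-0.4)·(-0.4) + (2.6)·(2.6) + (0.6)·(0.6)) / 4 = 19.2/4 = 4.8

S is symmetric (S[j,i] = S[i,j]). Assembling:

S = [[5.3, 1.2],
 [1.2, 4.8]]


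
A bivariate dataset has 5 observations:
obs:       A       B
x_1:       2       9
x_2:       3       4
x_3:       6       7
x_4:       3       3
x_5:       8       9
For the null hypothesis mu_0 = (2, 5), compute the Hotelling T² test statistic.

Step 1 — sample mean vector:
  mean(A) = (2 + 3 + 6 + 3 + 8) / 5 = 22/5 = 4.4
  mean(B) = (9 + 4 + 7 + 3 + 9) / 5 = 32/5 = 6.4
  x̄ = (4.4, 6.4),  deviation x̄ - mu_0 = (4.4, 6.4) - (2, 5) = (2.4, 1.4).

Step 2 — sample covariance matrix, S[i,j] = (1/(n-1)) · Σ_k (x_{k,i} - mean_i) · (x_{k,j} - mean_j), divisor n-1 = 4:
  S[A,A] = ((-2.4)·(-2.4) + (-1.4)·(-1.4) + (1.6)·(1.6) + (-1.4)·(-1.4) + (3.6)·(3.6)) / 4 = 25.2/4 = 6.3
  S[A,B] = ((-2.4)·(2.6) + (-1.4)·(-2.4) + (1.6)·(0.6) + (-1.4)·(-3.4) + (3.6)·(2.6)) / 4 = 12.2/4 = 3.05
  S[B,B] = ((2.6)·(2.6) + (-2.4)·(-2.4) + (0.6)·(0.6) + (-3.4)·(-3.4) + (2.6)·(2.6)) / 4 = 31.2/4 = 7.8
  S = [[6.3, 3.05],
 [3.05, 7.8]].

Step 3 — invert S. det(S) = 6.3·7.8 - (3.05)² = 39.8375.
  S^{-1} = (1/det) · [[d, -b], [-b, a]] = [[0.1958, -0.0766],
 [-0.0766, 0.1581]].

Step 4 — quadratic form (x̄ - mu_0)^T · S^{-1} · (x̄ - mu_0):
  S^{-1} · (x̄ - mu_0) = (0.3627, 0.0377),
  (x̄ - mu_0)^T · [...] = (2.4)·(0.3627) + (1.4)·(0.0377) = 0.9233.

Step 5 — scale by n: T² = 5 · 0.9233 = 4.6163.

T² ≈ 4.6163


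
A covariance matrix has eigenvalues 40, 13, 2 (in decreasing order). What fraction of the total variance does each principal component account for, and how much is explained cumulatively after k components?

Step 1 — total variance = trace(Sigma) = Σ λ_i = 40 + 13 + 2 = 55.

Step 2 — fraction explained by component i = λ_i / Σ λ:
  PC1: 40/55 = 0.7273
  PC2: 13/55 = 0.2364
  PC3: 2/55 = 0.0364

Step 3 — cumulative fraction after k components = (λ_1 + ... + λ_k) / Σ λ:
  k = 1: 40/55 = 0.7273
  k = 2: (40 + 13)/55 = 53/55 = 0.9636
  k = 3: (40 + 13 + 2)/55 = 55/55 = 1

Summary (fraction, with percent):

explained: PC1 0.7273 (72.73%), PC2 0.2364 (23.64%), PC3 0.0364 (3.64%);  cumulative: 0.7273, 0.9636, 1


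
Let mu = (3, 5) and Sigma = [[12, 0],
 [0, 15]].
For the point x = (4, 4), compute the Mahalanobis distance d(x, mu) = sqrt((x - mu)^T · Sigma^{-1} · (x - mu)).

Step 1 — centre the observation: (x - mu) = (1, -1).

Step 2 — invert Sigma. det(Sigma) = 12·15 - (0)² = 180.
  Sigma^{-1} = (1/det) · [[d, -b], [-b, a]] = [[0.0833, 0],
 [0, 0.0667]].

Step 3 — form the quadratic (x - mu)^T · Sigma^{-1} · (x - mu):
  Sigma^{-1} · (x - mu) = (0.0833, -0.0667).
  (x - mu)^T · [Sigma^{-1} · (x - mu)] = (1)·(0.0833) + (-1)·(-0.0667) = 0.15.

Step 4 — take square root: d = √(0.15) ≈ 0.3873.

d(x, mu) = √(0.15) ≈ 0.3873


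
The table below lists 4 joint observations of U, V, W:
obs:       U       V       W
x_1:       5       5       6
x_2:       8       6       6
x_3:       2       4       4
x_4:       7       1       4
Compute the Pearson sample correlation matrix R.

Step 1 — column means:
  mean(U) = (5 + 8 + 2 + 7) / 4 = 22/4 = 5.5
  mean(V) = (5 + 6 + 4 + 1) / 4 = 16/4 = 4
  mean(W) = (6 + 6 + 4 + 4) / 4 = 20/4 = 5

Step 2 — sample variances and covariances s[i,j] = (1/(n-1)) · Σ_k (x_{k,i} - mean_i) · (x_{k,j} - mean_j), with n-1 = 3:
  s[U,U] = ((-0.5)·(-0.5) + (2.5)·(2.5) + (-3.5)·(-3.5) + (1.5)·(1.5)) / 3 = 21/3 = 7
  s[U,V] = ((-0.5)·(1) + (2.5)·(2) + (-3.5)·(0) + (1.5)·(-3)) / 3 = 0/3 = 0
  s[U,W] = ((-0.5)·(1) + (2.5)·(1) + (-3.5)·(-1) + (1.5)·(-1)) / 3 = 4/3 = 1.3333
  s[V,V] = ((1)·(1) + (2)·(2) + (0)·(0) + (-3)·(-3)) / 3 = 14/3 = 4.6667
  s[V,W] = ((1)·(1) + (2)·(1) + (0)·(-1) + (-3)·(-1)) / 3 = 6/3 = 2
  s[W,W] = ((1)·(1) + (1)·(1) + (-1)·(-1) + (-1)·(-1)) / 3 = 4/3 = 1.3333
  Sample standard deviations s_i = √(s[i,i]):
  s(U) = √(7) = 2.6458
  s(V) = √(4.6667) = 2.1602
  s(W) = √(1.3333) = 1.1547

Step 3 — r_{ij} = s_{ij} / (s_i · s_j):
  r[U,U] = 1 (diagonal).
  r[U,V] = 0 / (2.6458 · 2.1602) = 0 / 5.7155 = 0
  r[U,W] = 1.3333 / (2.6458 · 1.1547) = 1.3333 / 3.0551 = 0.4364
  r[V,V] = 1 (diagonal).
  r[V,W] = 2 / (2.1602 · 1.1547) = 2 / 2.4944 = 0.8018
  r[W,W] = 1 (diagonal).

R is symmetric with unit diagonal. Assembling:

R = [[1, 0, 0.4364],
 [0, 1, 0.8018],
 [0.4364, 0.8018, 1]]
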